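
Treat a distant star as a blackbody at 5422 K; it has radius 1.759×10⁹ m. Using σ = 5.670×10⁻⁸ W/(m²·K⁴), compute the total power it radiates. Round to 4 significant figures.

P ≈ 1.905×10²⁷ W

Surface area A = 4πR² = 4π(1.759×10⁹ m)² = 3.88814×10¹⁹ m².
P = σAT⁴ = 5.670×10⁻⁸ × 3.88814×10¹⁹ × (5422)⁴ = 1.905×10²⁷ W.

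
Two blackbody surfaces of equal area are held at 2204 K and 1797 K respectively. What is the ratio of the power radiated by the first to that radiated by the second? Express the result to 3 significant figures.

P₁/P₂ ≈ 2.26

With equal areas, P₁/P₂ = (T₁/T₂)⁴ = (2204/1797)⁴ = 2.26.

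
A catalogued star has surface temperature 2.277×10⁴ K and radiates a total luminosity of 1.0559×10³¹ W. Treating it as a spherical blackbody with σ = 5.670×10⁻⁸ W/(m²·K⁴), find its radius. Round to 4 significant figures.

R ≈ 7.425×10⁹ m

L = 4πR²σT⁴ ⇒ R = √(L/(4πσT⁴)).
σT⁴ = 1.52418×10¹⁰ W/m², so R = √(1.0559×10³¹/(4π×1.52418×10¹⁰)) = 7.425×10⁹ m.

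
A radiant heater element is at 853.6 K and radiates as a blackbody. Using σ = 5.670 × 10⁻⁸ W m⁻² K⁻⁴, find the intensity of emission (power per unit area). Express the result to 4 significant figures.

Stefan–Boltzmann: I = σT⁴ = 5.670×10⁻⁸ × (853.6)⁴ = 3.010×10⁴ W/m².

I ≈ 3.010×10⁴ W/m²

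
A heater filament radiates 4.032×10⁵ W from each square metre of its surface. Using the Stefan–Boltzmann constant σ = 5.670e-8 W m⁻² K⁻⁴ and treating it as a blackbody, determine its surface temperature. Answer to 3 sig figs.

T ≈ 1.63×10³ K

I = σT⁴, so T = (I/σ)^(1/4) = (4.032×10⁵/(5.670×10⁻⁸))^(1/4) = 1.63×10³ K.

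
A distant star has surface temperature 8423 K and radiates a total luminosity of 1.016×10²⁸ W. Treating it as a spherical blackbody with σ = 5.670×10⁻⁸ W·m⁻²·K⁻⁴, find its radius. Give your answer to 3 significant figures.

R ≈ 1.68×10⁹ m

L = 4πR²σT⁴ ⇒ R = √(L/(4πσT⁴)).
σT⁴ = 2.85398×10⁸ W/m², so R = √(1.016×10²⁸/(4π×2.85398×10⁸)) = 1.68×10⁹ m.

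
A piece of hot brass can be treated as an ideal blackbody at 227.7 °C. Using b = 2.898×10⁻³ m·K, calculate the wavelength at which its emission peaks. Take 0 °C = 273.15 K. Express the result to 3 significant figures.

T = 227.7 °C + 273.15 = 500.85 K.
Wien's displacement law: λ_max = b/T = (2.898×10⁻³ m·K)/(500.85 K) = 5.786×10⁻⁶ m.
That is 5.79 μm, in the infrared range.

λ_max ≈ 5.79 μm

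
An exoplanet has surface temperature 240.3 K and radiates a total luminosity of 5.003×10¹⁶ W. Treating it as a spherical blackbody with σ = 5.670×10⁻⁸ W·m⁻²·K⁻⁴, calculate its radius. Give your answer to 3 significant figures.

R ≈ 4.59×10⁶ m

L = 4πR²σT⁴ ⇒ R = √(L/(4πσT⁴)).
σT⁴ = 189.059 W/m², so R = √(5.003×10¹⁶/(4π×189.059)) = 4.59×10⁶ m.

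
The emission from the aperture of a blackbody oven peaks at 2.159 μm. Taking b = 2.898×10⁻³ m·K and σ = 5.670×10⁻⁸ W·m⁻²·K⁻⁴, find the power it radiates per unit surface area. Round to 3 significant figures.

Wien's law: T = b/λ_max = 2.898×10⁻³/2.159×10⁻⁶ = 1342.29 K.
Then I = σT⁴ = 5.670×10⁻⁸×(1342.29)⁴ = 1.84×10⁵ W/m².

I ≈ 1.84×10⁵ W/m²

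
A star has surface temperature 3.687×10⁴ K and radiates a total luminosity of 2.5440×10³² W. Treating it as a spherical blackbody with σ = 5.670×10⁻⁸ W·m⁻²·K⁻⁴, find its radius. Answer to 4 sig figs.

R ≈ 1.390×10¹⁰ m

L = 4πR²σT⁴ ⇒ R = √(L/(4πσT⁴)).
σT⁴ = 1.04779×10¹¹ W/m², so R = √(2.5440×10³²/(4π×1.04779×10¹¹)) = 1.390×10¹⁰ m.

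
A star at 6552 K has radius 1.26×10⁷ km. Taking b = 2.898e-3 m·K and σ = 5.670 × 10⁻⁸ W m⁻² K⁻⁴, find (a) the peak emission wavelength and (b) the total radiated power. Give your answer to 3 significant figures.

(a) λ_max = b/T = 2.898×10⁻³/6552 = 4.423×10⁻⁷ m = 0.442 μm.
Surface area A = 4πR² = 4π(1.26×10¹⁰ m)² = 1.99504×10²¹ m².
(b) P = σAT⁴ = 5.670×10⁻⁸×1.99504×10²¹×(6552)⁴ = 2.08×10²⁹ W.

λ_max ≈ 0.442 μm; P ≈ 2.08×10²⁹ W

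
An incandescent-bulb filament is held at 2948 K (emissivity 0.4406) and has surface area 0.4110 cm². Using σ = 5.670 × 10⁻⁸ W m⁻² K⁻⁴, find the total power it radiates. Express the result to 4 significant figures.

Area A = 0.4110 cm² = 4.110×10⁻⁵ m².
P = εσAT⁴ = 0.4406 × 5.670×10⁻⁸ × 4.110×10⁻⁵ × (2948)⁴ = 77.55 W.

P ≈ 77.55 W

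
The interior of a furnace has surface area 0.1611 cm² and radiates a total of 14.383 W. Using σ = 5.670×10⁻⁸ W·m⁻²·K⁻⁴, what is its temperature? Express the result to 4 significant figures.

Area A = 0.1611 cm² = 1.611×10⁻⁵ m².
P = σAT⁴ ⇒ T = (P/(σA))^(1/4) = (14.383/(5.670×10⁻⁸×1.611×10⁻⁵))^(1/4) = 1992 K.

T ≈ 1992 K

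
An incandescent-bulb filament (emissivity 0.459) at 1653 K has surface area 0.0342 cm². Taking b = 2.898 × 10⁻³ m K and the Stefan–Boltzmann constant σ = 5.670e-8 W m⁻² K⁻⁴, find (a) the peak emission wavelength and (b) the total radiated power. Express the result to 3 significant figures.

(a) λ_max = b/T = 2.898×10⁻³/1653 = 1.753×10⁻⁶ m = 1.75×10³ nm.
Area A = 0.0342 cm² = 3.42×10⁻⁶ m².
(b) P = εσAT⁴ = 0.459×5.670×10⁻⁸×3.42×10⁻⁶×(1653)⁴ = 0.665 W.

λ_max ≈ 1.75×10³ nm; P ≈ 0.665 W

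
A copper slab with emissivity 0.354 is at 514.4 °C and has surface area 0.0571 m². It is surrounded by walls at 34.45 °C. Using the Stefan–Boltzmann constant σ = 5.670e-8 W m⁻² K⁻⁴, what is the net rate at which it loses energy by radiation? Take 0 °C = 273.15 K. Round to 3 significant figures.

Net loss ≈ 431 W

T = 514.4 °C + 273.15 = 787.55 K.
Surroundings: T = 34.45 °C + 273.15 = 307.60 K.
Area A = 0.0571 m².
Net radiated power P_net = εσA(T⁴ − T₀⁴) = 0.354×5.670×10⁻⁸×0.0571×(787.55⁴ − 307.60⁴).
T⁴ − T₀⁴ = 3.84691×10¹¹ − 8.95252×10⁹ = 3.75738×10¹¹ K⁴, so P_net = 431 W.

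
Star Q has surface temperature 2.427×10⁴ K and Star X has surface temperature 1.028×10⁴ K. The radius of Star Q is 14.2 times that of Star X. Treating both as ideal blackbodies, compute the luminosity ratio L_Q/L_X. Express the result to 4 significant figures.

L_Q/L_X ≈ 6264

L ∝ R²T⁴, so L_Q/L_X = (R_Q/R_X)²(T_Q/T_X)⁴ = (14.2)² × (2.427×10⁴/1.028×10⁴)⁴ = 201.64 × 31.0675 = 6264.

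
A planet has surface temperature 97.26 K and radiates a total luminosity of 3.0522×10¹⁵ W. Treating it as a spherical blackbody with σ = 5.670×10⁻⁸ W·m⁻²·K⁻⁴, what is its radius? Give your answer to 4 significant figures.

L = 4πR²σT⁴ ⇒ R = √(L/(4πσT⁴)).
σT⁴ = 5.07365 W/m², so R = √(3.0522×10¹⁵/(4π×5.07365)) = 6.919×10⁶ m.

R ≈ 6.919×10⁶ m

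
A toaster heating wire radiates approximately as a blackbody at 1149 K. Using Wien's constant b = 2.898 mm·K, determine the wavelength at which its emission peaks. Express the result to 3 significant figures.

Wien's displacement law: λ_max = b/T = (2.898×10⁻³ m·K)/(1149 K) = 2.522×10⁻⁶ m.
That is 2.52 μm, in the infrared range.

λ_max ≈ 2.52 μm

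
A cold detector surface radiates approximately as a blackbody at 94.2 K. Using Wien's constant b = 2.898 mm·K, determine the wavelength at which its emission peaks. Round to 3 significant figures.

Wien's displacement law: λ_max = b/T = (2.898×10⁻³ m·K)/(94.2 K) = 3.076×10⁻⁵ m.
That is 30.8 μm, in the infrared range.

λ_max ≈ 30.8 μm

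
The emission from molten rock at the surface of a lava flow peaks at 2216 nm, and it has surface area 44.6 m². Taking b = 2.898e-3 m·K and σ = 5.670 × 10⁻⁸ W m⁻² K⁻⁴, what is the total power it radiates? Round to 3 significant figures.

Wien's law: T = b/λ_max = 2.898×10⁻³/2.216×10⁻⁶ = 1307.76 K.
Area A = 44.6 m².
Then P = σAT⁴ = 5.670×10⁻⁸×44.6×(1307.76)⁴ = 7.40×10⁶ W.

P ≈ 7.40×10⁶ W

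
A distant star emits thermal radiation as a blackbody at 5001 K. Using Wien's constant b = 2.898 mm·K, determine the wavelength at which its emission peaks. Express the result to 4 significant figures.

Wien's displacement law: λ_max = b/T = (2.898×10⁻³ m·K)/(5001 K) = 5.7948×10⁻⁷ m.
That is 579.5 nm, in the visible range.

λ_max ≈ 579.5 nm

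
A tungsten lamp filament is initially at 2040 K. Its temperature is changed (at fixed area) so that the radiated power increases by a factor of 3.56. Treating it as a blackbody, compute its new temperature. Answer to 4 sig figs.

P ∝ T⁴, so T₂/T₁ = (P₂/P₁)^(1/4) = (3.56)^(1/4) = 1.37361.
T₂ = 2040 × 1.37361 = 2802 K.

T₂ ≈ 2802 K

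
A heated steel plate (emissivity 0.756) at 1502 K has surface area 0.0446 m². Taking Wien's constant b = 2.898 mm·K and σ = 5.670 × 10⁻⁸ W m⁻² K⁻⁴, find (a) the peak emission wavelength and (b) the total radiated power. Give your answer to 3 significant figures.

λ_max ≈ 1.93×10³ nm; P ≈ 9.73×10³ W

(a) λ_max = b/T = 2.898×10⁻³/1502 = 1.929×10⁻⁶ m = 1.93×10³ nm.
Area A = 0.0446 m².
(b) P = εσAT⁴ = 0.756×5.670×10⁻⁸×0.0446×(1502)⁴ = 9.73×10³ W.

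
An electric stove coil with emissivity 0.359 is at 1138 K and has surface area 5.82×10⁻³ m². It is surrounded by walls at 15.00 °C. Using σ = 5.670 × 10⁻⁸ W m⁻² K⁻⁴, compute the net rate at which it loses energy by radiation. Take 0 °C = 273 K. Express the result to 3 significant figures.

Net loss ≈ 198 W

Surroundings: T = 15.00 °C + 273 = 288.00 K.
Area A = 5.82×10⁻³ m².
Net radiated power P_net = εσA(T⁴ − T₀⁴) = 0.359×5.670×10⁻⁸×5.82×10⁻³×(1138⁴ − 288.00⁴).
T⁴ − T₀⁴ = 1.67714×10¹² − 6.87971×10⁹ = 1.67026×10¹² K⁴, so P_net = 198 W.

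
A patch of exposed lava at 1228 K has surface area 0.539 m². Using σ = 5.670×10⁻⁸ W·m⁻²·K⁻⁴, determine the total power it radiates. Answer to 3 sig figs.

P ≈ 6.95×10⁴ W

Area A = 0.539 m².
P = σAT⁴ = 5.670×10⁻⁸ × 0.539 × (1228)⁴ = 6.95×10⁴ W.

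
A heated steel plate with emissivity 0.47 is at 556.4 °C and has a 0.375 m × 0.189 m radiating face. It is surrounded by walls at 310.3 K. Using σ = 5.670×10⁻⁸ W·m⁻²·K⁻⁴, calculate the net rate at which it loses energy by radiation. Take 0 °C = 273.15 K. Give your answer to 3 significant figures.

T = 556.4 °C + 273.15 = 829.55 K.
Area A = 0.375 × 0.189 = 0.070875 m².
Net radiated power P_net = εσA(T⁴ − T₀⁴) = 0.47×5.670×10⁻⁸×0.070875×(829.55⁴ − 310.3⁴).
T⁴ − T₀⁴ = 4.73555×10¹¹ − 9.27101×10⁹ = 4.64284×10¹¹ K⁴, so P_net = 877 W.

Net loss ≈ 877 W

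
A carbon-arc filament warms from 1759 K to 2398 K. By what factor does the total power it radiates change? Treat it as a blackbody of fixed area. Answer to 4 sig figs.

P₂/P₁ ≈ 3.454

P ∝ T⁴, so P₂/P₁ = (T₂/T₁)⁴ = (2398/1759)⁴ = (1.36327)⁴ = 3.454.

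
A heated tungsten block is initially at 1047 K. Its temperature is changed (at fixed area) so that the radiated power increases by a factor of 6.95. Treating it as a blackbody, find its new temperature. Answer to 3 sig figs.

T₂ ≈ 1.70×10³ K

P ∝ T⁴, so T₂/T₁ = (P₂/P₁)^(1/4) = (6.95)^(1/4) = 1.62366.
T₂ = 1047 × 1.62366 = 1.70×10³ K.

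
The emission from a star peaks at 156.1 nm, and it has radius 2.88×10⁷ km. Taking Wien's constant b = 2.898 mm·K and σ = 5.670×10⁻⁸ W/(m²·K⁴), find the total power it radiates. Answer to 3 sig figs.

P ≈ 7.02×10³¹ W

Wien's law: T = b/λ_max = 2.898×10⁻³/1.561×10⁻⁷ = 18565.0 K.
Surface area A = 4πR² = 4π(2.88×10¹⁰ m)² = 1.04231×10²² m².
Then P = σAT⁴ = 5.670×10⁻⁸×1.04231×10²²×(18565.0)⁴ = 7.02×10³¹ W.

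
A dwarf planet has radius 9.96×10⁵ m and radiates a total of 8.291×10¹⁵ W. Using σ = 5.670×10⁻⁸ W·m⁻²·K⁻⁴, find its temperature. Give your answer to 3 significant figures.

Surface area A = 4πR² = 4π(9.96×10⁵ m)² = 1.24660×10¹³ m².
P = σAT⁴ ⇒ T = (P/(σA))^(1/4) = (8.291×10¹⁵/(5.670×10⁻⁸×1.24660×10¹³))^(1/4) = 329 K.

T ≈ 329 K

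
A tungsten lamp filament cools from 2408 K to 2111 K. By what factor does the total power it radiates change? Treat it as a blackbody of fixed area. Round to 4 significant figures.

P₂/P₁ ≈ 0.5906

P ∝ T⁴, so P₂/P₁ = (T₂/T₁)⁴ = (2111/2408)⁴ = (0.876661)⁴ = 0.5906.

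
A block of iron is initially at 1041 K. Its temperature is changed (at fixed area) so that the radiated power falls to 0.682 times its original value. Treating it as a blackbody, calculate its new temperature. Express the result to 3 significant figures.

P ∝ T⁴, so T₂/T₁ = (P₂/P₁)^(1/4) = (0.682)^(1/4) = 0.908753.
T₂ = 1041 × 0.908753 = 946 K.

T₂ ≈ 946 K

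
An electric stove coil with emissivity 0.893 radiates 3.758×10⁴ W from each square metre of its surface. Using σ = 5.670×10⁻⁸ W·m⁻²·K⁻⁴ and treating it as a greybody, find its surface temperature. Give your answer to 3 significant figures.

I = εσT⁴, so T = (I/εσ)^(1/4) = (3.758×10⁴/(0.893×5.670×10⁻⁸))^(1/4) = 928 K.

T ≈ 928 K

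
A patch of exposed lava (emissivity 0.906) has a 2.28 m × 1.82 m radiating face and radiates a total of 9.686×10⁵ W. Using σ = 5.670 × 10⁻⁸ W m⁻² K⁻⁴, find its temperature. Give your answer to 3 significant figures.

T ≈ 1.46×10³ K

Area A = 2.28 × 1.82 = 4.1496 m².
P = εσAT⁴ ⇒ T = (P/(εσA))^(1/4) = (9.686×10⁵/(0.906×5.670×10⁻⁸×4.1496))^(1/4) = 1.46×10³ K.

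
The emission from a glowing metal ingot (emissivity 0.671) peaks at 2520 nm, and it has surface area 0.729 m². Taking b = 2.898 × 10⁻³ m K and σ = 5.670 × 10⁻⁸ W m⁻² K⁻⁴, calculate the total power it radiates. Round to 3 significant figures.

Wien's law: T = b/λ_max = 2.898×10⁻³/2.520×10⁻⁶ = 1150.00 K.
Area A = 0.729 m².
Then P = εσAT⁴ = 0.671×5.670×10⁻⁸×0.729×(1150.00)⁴ = 4.85×10⁴ W.

P ≈ 4.85×10⁴ W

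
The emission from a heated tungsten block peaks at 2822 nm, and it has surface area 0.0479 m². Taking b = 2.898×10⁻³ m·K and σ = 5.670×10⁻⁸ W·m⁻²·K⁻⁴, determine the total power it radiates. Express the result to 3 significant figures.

Wien's law: T = b/λ_max = 2.898×10⁻³/2.822×10⁻⁶ = 1026.93 K.
Area A = 0.0479 m².
Then P = σAT⁴ = 5.670×10⁻⁸×0.0479×(1026.93)⁴ = 3.02×10³ W.

P ≈ 3.02×10³ W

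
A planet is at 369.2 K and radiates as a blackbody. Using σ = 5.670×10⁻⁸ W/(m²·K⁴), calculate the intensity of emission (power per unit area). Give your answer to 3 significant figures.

Stefan–Boltzmann: I = σT⁴ = 5.670×10⁻⁸ × (369.2)⁴ = 1.05×10³ W/m².

I ≈ 1.05×10³ W/m²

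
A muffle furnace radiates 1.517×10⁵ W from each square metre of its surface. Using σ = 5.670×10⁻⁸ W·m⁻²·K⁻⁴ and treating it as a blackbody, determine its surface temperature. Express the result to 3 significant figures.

T ≈ 1.28×10³ K

I = σT⁴, so T = (I/σ)^(1/4) = (1.517×10⁵/(5.670×10⁻⁸))^(1/4) = 1.28×10³ K.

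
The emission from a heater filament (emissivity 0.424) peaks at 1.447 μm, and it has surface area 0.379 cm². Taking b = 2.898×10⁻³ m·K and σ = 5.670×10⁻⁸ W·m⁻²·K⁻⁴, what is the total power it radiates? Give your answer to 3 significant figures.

P ≈ 14.7 W

Wien's law: T = b/λ_max = 2.898×10⁻³/1.447×10⁻⁶ = 2002.76 K.
Area A = 0.379 cm² = 3.79×10⁻⁵ m².
Then P = εσAT⁴ = 0.424×5.670×10⁻⁸×3.79×10⁻⁵×(2002.76)⁴ = 14.7 W.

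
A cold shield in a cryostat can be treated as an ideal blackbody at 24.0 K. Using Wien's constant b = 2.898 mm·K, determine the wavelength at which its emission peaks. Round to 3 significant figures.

Wien's displacement law: λ_max = b/T = (2.898×10⁻³ m·K)/(24.0 K) = 1.207×10⁻⁴ m.
That is 1.21×10⁻⁴ m, in the infrared range.

λ_max ≈ 1.21×10⁻⁴ m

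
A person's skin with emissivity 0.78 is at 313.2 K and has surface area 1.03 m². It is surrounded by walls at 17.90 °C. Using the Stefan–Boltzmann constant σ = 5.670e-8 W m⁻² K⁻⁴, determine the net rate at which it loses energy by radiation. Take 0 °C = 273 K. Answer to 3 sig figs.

Net loss ≈ 112 W

Surroundings: T = 17.90 °C + 273 = 290.90 K.
Area A = 1.03 m².
Net radiated power P_net = εσA(T⁴ − T₀⁴) = 0.78×5.670×10⁻⁸×1.03×(313.2⁴ − 290.90⁴).
T⁴ − T₀⁴ = 9.62248×10⁹ − 7.16102×10⁹ = 2.46146×10⁹ K⁴, so P_net = 112 W.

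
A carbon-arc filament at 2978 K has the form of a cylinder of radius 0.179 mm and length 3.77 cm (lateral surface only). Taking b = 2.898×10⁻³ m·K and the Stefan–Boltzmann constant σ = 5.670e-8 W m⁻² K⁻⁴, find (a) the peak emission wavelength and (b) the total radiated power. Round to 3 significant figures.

(a) λ_max = b/T = 2.898×10⁻³/2978 = 9.731×10⁻⁷ m = 0.973 μm.
Lateral area A = 2πrL = 2π×1.79×10⁻⁴×0.0377 = 4.24008×10⁻⁵ m².
(b) P = σAT⁴ = 5.670×10⁻⁸×4.24008×10⁻⁵×(2978)⁴ = 189 W.

λ_max ≈ 0.973 μm; P ≈ 189 W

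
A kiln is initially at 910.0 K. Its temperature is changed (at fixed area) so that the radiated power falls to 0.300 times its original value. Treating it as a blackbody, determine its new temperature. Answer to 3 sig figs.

P ∝ T⁴, so T₂/T₁ = (P₂/P₁)^(1/4) = (0.300)^(1/4) = 0.740083.
T₂ = 910.0 × 0.740083 = 673 K.

T₂ ≈ 673 K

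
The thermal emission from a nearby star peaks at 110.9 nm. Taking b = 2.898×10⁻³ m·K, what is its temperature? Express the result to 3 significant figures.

Wien's law gives T = b/λ_max = (2.898×10⁻³ m·K)/(1.109×10⁻⁷ m) = 2.61×10⁴ K.

T ≈ 2.61×10⁴ K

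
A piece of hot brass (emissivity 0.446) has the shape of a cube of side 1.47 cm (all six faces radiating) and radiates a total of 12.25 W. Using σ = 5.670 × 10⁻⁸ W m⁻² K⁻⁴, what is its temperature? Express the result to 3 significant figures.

Area A = 6s² = 6×(0.0147 m)² = 1.29654×10⁻³ m².
P = εσAT⁴ ⇒ T = (P/(εσA))^(1/4) = (12.25/(0.446×5.670×10⁻⁸×1.29654×10⁻³))^(1/4) = 782 K.

T ≈ 782 K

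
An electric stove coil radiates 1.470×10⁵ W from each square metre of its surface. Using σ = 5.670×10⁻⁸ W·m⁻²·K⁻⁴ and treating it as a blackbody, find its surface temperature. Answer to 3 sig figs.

T ≈ 1.27×10³ K

I = σT⁴, so T = (I/σ)^(1/4) = (1.470×10⁵/(5.670×10⁻⁸))^(1/4) = 1.27×10³ K.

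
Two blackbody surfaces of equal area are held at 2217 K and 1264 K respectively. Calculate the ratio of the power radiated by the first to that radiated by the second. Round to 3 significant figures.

With equal areas, P₁/P₂ = (T₁/T₂)⁴ = (2217/1264)⁴ = 9.46.

P₁/P₂ ≈ 9.46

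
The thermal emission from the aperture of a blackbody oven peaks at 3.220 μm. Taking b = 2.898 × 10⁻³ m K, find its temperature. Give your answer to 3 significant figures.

Wien's law gives T = b/λ_max = (2.898×10⁻³ m·K)/(3.220×10⁻⁶ m) = 900 K.

T ≈ 900 K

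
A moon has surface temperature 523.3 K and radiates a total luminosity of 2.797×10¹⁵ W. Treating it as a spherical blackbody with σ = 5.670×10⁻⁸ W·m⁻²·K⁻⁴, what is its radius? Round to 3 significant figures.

R ≈ 2.29×10⁵ m

L = 4πR²σT⁴ ⇒ R = √(L/(4πσT⁴)).
σT⁴ = 4251.93 W/m², so R = √(2.797×10¹⁵/(4π×4251.93)) = 2.29×10⁵ m.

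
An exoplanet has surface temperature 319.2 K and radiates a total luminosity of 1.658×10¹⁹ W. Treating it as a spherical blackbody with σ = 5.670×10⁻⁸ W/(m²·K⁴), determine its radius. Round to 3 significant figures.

L = 4πR²σT⁴ ⇒ R = √(L/(4πσT⁴)).
σT⁴ = 588.619 W/m², so R = √(1.658×10¹⁹/(4π×588.619)) = 4.73×10⁷ m.

R ≈ 4.73×10⁷ m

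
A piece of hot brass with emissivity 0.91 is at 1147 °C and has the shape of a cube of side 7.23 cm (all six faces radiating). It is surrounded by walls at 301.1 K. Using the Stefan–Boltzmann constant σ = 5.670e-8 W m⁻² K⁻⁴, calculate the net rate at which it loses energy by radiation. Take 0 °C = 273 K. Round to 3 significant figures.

T = 1147 °C + 273 = 1420 K.
Area A = 6s² = 6×(0.0723 m)² = 0.0313637 m².
Net radiated power P_net = εσA(T⁴ − T₀⁴) = 0.91×5.670×10⁻⁸×0.0313637×(1420⁴ − 301.1⁴).
T⁴ − T₀⁴ = 4.06587×10¹² − 8.21945×10⁹ = 4.05765×10¹² K⁴, so P_net = 6.57×10³ W.

Net loss ≈ 6.57×10³ W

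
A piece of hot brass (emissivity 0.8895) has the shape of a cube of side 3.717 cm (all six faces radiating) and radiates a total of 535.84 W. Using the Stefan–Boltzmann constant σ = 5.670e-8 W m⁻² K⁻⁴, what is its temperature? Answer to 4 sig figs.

Area A = 6s² = 6×(0.03717 m)² = 8.28965×10⁻³ m².
P = εσAT⁴ ⇒ T = (P/(εσA))^(1/4) = (535.84/(0.8895×5.670×10⁻⁸×8.28965×10⁻³))^(1/4) = 1064 K.

T ≈ 1064 K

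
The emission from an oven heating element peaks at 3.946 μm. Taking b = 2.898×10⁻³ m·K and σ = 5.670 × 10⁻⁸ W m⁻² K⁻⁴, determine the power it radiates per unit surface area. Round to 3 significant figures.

Wien's law: T = b/λ_max = 2.898×10⁻³/3.946×10⁻⁶ = 734.415 K.
Then I = σT⁴ = 5.670×10⁻⁸×(734.415)⁴ = 1.65×10⁴ W/m².

I ≈ 1.65×10⁴ W/m²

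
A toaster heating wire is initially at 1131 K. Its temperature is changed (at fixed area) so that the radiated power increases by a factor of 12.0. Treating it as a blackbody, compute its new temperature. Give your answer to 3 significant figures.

T₂ ≈ 2.11×10³ K

P ∝ T⁴, so T₂/T₁ = (P₂/P₁)^(1/4) = (12.0)^(1/4) = 1.86121.
T₂ = 1131 × 1.86121 = 2.11×10³ K.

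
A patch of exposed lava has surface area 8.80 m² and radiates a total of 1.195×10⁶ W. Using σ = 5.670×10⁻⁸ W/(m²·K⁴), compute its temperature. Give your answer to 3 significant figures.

Area A = 8.80 m².
P = σAT⁴ ⇒ T = (P/(σA))^(1/4) = (1.195×10⁶/(5.670×10⁻⁸×8.80))^(1/4) = 1.24×10³ K.

T ≈ 1.24×10³ K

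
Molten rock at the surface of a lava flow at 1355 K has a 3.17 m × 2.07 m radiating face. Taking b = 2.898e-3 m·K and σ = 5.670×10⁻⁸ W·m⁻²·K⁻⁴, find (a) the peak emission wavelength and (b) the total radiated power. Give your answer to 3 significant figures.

(a) λ_max = b/T = 2.898×10⁻³/1355 = 2.139×10⁻⁶ m = 2.14 μm.
Area A = 3.17 × 2.07 = 6.5619 m².
(b) P = σAT⁴ = 5.670×10⁻⁸×6.5619×(1355)⁴ = 1.25×10⁶ W.

λ_max ≈ 2.14 μm; P ≈ 1.25×10⁶ W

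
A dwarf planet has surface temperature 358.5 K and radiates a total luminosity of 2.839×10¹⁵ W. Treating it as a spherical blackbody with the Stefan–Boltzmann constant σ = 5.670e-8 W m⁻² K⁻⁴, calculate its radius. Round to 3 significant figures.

L = 4πR²σT⁴ ⇒ R = √(L/(4πσT⁴)).
σT⁴ = 936.569 W/m², so R = √(2.839×10¹⁵/(4π×936.569)) = 4.91×10⁵ m.

R ≈ 4.91×10⁵ m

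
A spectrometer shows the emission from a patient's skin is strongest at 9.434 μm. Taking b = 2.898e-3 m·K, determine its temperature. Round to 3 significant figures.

Wien's law gives T = b/λ_max = (2.898×10⁻³ m·K)/(9.434×10⁻⁶ m) = 307 K.

T ≈ 307 K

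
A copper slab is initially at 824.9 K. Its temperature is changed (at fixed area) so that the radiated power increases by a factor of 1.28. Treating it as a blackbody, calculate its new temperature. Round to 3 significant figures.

T₂ ≈ 877 K

P ∝ T⁴, so T₂/T₁ = (P₂/P₁)^(1/4) = (1.28)^(1/4) = 1.06366.
T₂ = 824.9 × 1.06366 = 877 K.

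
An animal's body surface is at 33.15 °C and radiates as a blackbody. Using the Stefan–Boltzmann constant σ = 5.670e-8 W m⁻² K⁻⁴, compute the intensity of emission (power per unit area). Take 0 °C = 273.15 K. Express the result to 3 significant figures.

T = 33.15 °C + 273.15 = 306.30 K.
Stefan–Boltzmann: I = σT⁴ = 5.670×10⁻⁸ × (306.30)⁴ = 499 W/m².

I ≈ 499 W/m²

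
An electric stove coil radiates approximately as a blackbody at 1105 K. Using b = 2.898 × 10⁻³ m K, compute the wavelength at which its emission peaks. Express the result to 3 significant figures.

Wien's displacement law: λ_max = b/T = (2.898×10⁻³ m·K)/(1105 K) = 2.623×10⁻⁶ m.
That is 2.62×10³ nm, in the infrared range.

λ_max ≈ 2.62×10³ nm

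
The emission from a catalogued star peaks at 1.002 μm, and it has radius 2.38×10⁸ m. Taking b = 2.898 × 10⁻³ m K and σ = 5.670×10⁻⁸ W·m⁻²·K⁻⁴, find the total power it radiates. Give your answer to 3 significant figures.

P ≈ 2.82×10²⁴ W

Wien's law: T = b/λ_max = 2.898×10⁻³/1.002×10⁻⁶ = 2892.22 K.
Surface area A = 4πR² = 4π(2.38×10⁸ m)² = 7.11809×10¹⁷ m².
Then P = σAT⁴ = 5.670×10⁻⁸×7.11809×10¹⁷×(2892.22)⁴ = 2.82×10²⁴ W.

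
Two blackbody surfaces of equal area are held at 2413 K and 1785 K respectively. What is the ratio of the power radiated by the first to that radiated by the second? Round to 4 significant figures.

P₁/P₂ ≈ 3.339

With equal areas, P₁/P₂ = (T₁/T₂)⁴ = (2413/1785)⁴ = 3.339.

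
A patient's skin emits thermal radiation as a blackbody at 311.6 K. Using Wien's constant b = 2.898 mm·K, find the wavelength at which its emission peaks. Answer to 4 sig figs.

Wien's displacement law: λ_max = b/T = (2.898×10⁻³ m·K)/(311.6 K) = 9.3004×10⁻⁶ m.
That is 9.300 μm, in the infrared range.

λ_max ≈ 9.300 μm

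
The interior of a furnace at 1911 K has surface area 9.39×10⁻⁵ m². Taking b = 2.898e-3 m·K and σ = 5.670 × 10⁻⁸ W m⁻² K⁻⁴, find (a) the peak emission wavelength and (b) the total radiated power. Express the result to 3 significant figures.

(a) λ_max = b/T = 2.898×10⁻³/1911 = 1.516×10⁻⁶ m = 1.52×10³ nm.
Area A = 9.39×10⁻⁵ m².
(b) P = σAT⁴ = 5.670×10⁻⁸×9.39×10⁻⁵×(1911)⁴ = 71.0 W.

λ_max ≈ 1.52×10³ nm; P ≈ 71.0 W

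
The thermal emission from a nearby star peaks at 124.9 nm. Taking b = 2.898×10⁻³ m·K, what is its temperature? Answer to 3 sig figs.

T ≈ 2.32×10⁴ K

Wien's law gives T = b/λ_max = (2.898×10⁻³ m·K)/(1.249×10⁻⁷ m) = 2.32×10⁴ K.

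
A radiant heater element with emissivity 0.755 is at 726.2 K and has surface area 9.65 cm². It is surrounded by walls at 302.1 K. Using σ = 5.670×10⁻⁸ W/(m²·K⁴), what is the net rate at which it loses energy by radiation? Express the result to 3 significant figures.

Net loss ≈ 11.1 W

Area A = 9.65 cm² = 9.65×10⁻⁴ m².
Net radiated power P_net = εσA(T⁴ − T₀⁴) = 0.755×5.670×10⁻⁸×9.65×10⁻⁴×(726.2⁴ − 302.1⁴).
T⁴ − T₀⁴ = 2.78115×10¹¹ − 8.32919×10⁹ = 2.69786×10¹¹ K⁴, so P_net = 11.1 W.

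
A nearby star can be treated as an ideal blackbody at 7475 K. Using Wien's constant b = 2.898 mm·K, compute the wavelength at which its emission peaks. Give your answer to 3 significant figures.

Wien's displacement law: λ_max = b/T = (2.898×10⁻³ m·K)/(7475 K) = 3.877×10⁻⁷ m.
That is 0.388 μm, in the visible range.

λ_max ≈ 0.388 μm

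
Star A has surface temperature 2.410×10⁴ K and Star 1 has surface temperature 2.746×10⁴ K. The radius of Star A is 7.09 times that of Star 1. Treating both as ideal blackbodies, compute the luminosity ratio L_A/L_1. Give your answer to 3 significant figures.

L_A/L_1 ≈ 29.8

L ∝ R²T⁴, so L_A/L_1 = (R_A/R_1)²(T_A/T_1)⁴ = (7.09)² × (2.410×10⁴/2.746×10⁴)⁴ = 50.2681 × 0.593289 = 29.8.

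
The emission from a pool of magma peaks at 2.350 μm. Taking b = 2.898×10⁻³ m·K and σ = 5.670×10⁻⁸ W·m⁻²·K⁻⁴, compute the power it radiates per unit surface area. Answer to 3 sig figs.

I ≈ 1.31×10⁵ W/m²

Wien's law: T = b/λ_max = 2.898×10⁻³/2.350×10⁻⁶ = 1233.19 K.
Then I = σT⁴ = 5.670×10⁻⁸×(1233.19)⁴ = 1.31×10⁵ W/m².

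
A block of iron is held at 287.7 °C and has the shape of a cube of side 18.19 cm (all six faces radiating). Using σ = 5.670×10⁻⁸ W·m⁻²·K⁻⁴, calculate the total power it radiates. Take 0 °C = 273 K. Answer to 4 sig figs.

P ≈ 1113 W

T = 287.7 °C + 273 = 560.7 K.
Area A = 6s² = 6×(0.1819 m)² = 0.198526 m².
P = σAT⁴ = 5.670×10⁻⁸ × 0.198526 × (560.7)⁴ = 1113 W.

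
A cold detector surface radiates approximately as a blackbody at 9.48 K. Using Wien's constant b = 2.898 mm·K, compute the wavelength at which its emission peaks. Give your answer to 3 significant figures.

Wien's displacement law: λ_max = b/T = (2.898×10⁻³ m·K)/(9.48 K) = 3.057×10⁻⁴ m.
That is 3.06×10⁻⁴ m, in the infrared range.

λ_max ≈ 3.06×10⁻⁴ m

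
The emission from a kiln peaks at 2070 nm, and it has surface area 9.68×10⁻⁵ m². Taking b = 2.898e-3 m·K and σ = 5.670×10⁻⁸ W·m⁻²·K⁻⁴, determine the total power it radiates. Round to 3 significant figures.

Wien's law: T = b/λ_max = 2.898×10⁻³/2.070×10⁻⁶ = 1400.00 K.
Area A = 9.68×10⁻⁵ m².
Then P = σAT⁴ = 5.670×10⁻⁸×9.68×10⁻⁵×(1400.00)⁴ = 21.1 W.

P ≈ 21.1 W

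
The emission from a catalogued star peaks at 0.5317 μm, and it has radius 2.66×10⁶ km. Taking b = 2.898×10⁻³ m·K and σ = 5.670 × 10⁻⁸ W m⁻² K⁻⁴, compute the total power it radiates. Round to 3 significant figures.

Wien's law: T = b/λ_max = 2.898×10⁻³/5.317×10⁻⁷ = 5450.44 K.
Surface area A = 4πR² = 4π(2.66×10⁹ m)² = 8.89146×10¹⁹ m².
Then P = σAT⁴ = 5.670×10⁻⁸×8.89146×10¹⁹×(5450.44)⁴ = 4.45×10²⁷ W.

P ≈ 4.45×10²⁷ W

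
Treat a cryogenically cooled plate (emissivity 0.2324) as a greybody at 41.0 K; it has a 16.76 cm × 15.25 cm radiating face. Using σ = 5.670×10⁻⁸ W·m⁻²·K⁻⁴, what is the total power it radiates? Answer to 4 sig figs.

P ≈ 9.517×10⁻⁴ W

Area A = 0.1676 × 0.1525 = 0.025559 m².
P = εσAT⁴ = 0.2324 × 5.670×10⁻⁸ × 0.025559 × (41.0)⁴ = 9.517×10⁻⁴ W.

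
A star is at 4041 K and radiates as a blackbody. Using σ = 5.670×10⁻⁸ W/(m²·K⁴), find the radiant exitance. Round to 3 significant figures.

I ≈ 1.51×10⁷ W/m²

Stefan–Boltzmann: I = σT⁴ = 5.670×10⁻⁸ × (4041)⁴ = 1.51×10⁷ W/m².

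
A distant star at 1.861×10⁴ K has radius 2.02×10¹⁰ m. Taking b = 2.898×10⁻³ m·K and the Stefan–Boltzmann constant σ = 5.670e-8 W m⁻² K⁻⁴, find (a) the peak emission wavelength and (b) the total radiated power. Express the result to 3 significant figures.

λ_max ≈ 156 nm; P ≈ 3.49×10³¹ W

(a) λ_max = b/T = 2.898×10⁻³/1.861×10⁴ = 1.557×10⁻⁷ m = 156 nm.
Surface area A = 4πR² = 4π(2.02×10¹⁰ m)² = 5.12758×10²¹ m².
(b) P = σAT⁴ = 5.670×10⁻⁸×5.12758×10²¹×(1.861×10⁴)⁴ = 3.49×10³¹ W.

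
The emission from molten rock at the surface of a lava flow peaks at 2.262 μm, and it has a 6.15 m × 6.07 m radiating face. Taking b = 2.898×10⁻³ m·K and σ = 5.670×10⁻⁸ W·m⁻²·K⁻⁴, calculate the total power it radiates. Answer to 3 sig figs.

Wien's law: T = b/λ_max = 2.898×10⁻³/2.262×10⁻⁶ = 1281.17 K.
Area A = 6.15 × 6.07 = 37.3305 m².
Then P = σAT⁴ = 5.670×10⁻⁸×37.3305×(1281.17)⁴ = 5.70×10⁶ W.

P ≈ 5.70×10⁶ W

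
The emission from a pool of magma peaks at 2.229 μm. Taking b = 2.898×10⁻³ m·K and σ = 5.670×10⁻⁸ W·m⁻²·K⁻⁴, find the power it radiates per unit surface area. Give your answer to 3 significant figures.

I ≈ 1.62×10⁵ W/m²

Wien's law: T = b/λ_max = 2.898×10⁻³/2.229×10⁻⁶ = 1300.13 K.
Then I = σT⁴ = 5.670×10⁻⁸×(1300.13)⁴ = 1.62×10⁵ W/m².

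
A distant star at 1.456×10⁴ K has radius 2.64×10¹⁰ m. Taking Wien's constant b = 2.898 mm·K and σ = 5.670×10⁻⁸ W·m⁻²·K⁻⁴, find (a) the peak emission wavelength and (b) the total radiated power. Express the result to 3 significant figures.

λ_max ≈ 199 nm; P ≈ 2.23×10³¹ W

(a) λ_max = b/T = 2.898×10⁻³/1.456×10⁴ = 1.990×10⁻⁷ m = 199 nm.
Surface area A = 4πR² = 4π(2.64×10¹⁰ m)² = 8.75826×10²¹ m².
(b) P = σAT⁴ = 5.670×10⁻⁸×8.75826×10²¹×(1.456×10⁴)⁴ = 2.23×10³¹ W.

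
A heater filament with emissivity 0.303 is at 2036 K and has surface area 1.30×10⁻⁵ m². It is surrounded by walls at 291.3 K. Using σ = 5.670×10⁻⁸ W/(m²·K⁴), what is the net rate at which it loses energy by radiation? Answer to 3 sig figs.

Area A = 1.30×10⁻⁵ m².
Net radiated power P_net = εσA(T⁴ − T₀⁴) = 0.303×5.670×10⁻⁸×1.30×10⁻⁵×(2036⁴ − 291.3⁴).
T⁴ − T₀⁴ = 1.71835×10¹³ − 7.20049×10⁹ = 1.71763×10¹³ K⁴, so P_net = 3.84 W.

Net loss ≈ 3.84 W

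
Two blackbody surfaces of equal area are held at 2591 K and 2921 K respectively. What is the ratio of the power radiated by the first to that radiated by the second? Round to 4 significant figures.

P₁/P₂ ≈ 0.6191

With equal areas, P₁/P₂ = (T₁/T₂)⁴ = (2591/2921)⁴ = 0.6191.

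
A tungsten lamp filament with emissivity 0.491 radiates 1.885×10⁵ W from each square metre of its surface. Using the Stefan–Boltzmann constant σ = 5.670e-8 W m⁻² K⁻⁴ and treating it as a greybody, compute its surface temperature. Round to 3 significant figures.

T ≈ 1.61×10³ K

I = εσT⁴, so T = (I/εσ)^(1/4) = (1.885×10⁵/(0.491×5.670×10⁻⁸))^(1/4) = 1.61×10³ K.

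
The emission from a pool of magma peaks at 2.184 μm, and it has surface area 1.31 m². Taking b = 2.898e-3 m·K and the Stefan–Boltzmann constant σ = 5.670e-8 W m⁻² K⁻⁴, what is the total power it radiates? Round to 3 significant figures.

Wien's law: T = b/λ_max = 2.898×10⁻³/2.184×10⁻⁶ = 1326.92 K.
Area A = 1.31 m².
Then P = σAT⁴ = 5.670×10⁻⁸×1.31×(1326.92)⁴ = 2.30×10⁵ W.

P ≈ 2.30×10⁵ W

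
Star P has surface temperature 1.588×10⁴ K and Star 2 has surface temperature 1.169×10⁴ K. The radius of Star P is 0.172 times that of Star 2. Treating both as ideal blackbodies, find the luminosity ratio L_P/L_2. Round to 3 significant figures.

L_P/L_2 ≈ 0.101

L ∝ R²T⁴, so L_P/L_2 = (R_P/R_2)²(T_P/T_2)⁴ = (0.172)² × (1.588×10⁴/1.169×10⁴)⁴ = 0.029584 × 3.40521 = 0.101.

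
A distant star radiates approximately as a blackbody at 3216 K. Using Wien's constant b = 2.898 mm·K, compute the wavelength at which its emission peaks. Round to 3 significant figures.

Wien's displacement law: λ_max = b/T = (2.898×10⁻³ m·K)/(3216 K) = 9.011×10⁻⁷ m.
That is 901 nm, in the infrared range.

λ_max ≈ 901 nm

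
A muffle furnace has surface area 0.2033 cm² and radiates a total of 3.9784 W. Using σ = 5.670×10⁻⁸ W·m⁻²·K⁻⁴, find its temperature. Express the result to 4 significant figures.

T ≈ 1363 K

Area A = 0.2033 cm² = 2.033×10⁻⁵ m².
P = σAT⁴ ⇒ T = (P/(σA))^(1/4) = (3.9784/(5.670×10⁻⁸×2.033×10⁻⁵))^(1/4) = 1363 K.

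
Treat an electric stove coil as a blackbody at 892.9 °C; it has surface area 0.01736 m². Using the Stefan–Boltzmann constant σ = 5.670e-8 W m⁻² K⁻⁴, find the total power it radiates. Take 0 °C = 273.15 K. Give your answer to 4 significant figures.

T = 892.9 °C + 273.15 = 1166.05 K.
Area A = 0.01736 m².
P = σAT⁴ = 5.670×10⁻⁸ × 0.01736 × (1166.05)⁴ = 1820 W.

P ≈ 1820 W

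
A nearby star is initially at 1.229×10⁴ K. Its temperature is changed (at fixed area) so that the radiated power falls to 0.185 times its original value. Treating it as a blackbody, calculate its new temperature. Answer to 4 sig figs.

T₂ ≈ 8060 K

P ∝ T⁴, so T₂/T₁ = (P₂/P₁)^(1/4) = (0.185)^(1/4) = 0.655832.
T₂ = 1.229×10⁴ × 0.655832 = 8060 K.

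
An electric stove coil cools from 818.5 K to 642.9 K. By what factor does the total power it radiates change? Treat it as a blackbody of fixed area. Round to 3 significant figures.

P₂/P₁ ≈ 0.381

P ∝ T⁴, so P₂/P₁ = (T₂/T₁)⁴ = (642.9/818.5)⁴ = (0.785461)⁴ = 0.381.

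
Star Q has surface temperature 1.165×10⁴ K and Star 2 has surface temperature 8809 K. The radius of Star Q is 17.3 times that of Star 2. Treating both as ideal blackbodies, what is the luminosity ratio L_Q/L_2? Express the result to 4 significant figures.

L ∝ R²T⁴, so L_Q/L_2 = (R_Q/R_2)²(T_Q/T_2)⁴ = (17.3)² × (1.165×10⁴/8809)⁴ = 299.29 × 3.05913 = 915.6.

L_Q/L_2 ≈ 915.6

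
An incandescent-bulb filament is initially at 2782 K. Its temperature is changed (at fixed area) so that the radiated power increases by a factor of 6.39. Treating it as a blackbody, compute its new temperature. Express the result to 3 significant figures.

T₂ ≈ 4.42×10³ K

P ∝ T⁴, so T₂/T₁ = (P₂/P₁)^(1/4) = (6.39)^(1/4) = 1.58992.
T₂ = 2782 × 1.58992 = 4.42×10³ K.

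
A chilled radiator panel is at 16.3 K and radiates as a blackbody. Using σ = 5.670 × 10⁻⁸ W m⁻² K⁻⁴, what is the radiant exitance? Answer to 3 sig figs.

I ≈ 4.00×10⁻³ W/m²

Stefan–Boltzmann: I = σT⁴ = 5.670×10⁻⁸ × (16.3)⁴ = 4.00×10⁻³ W/m².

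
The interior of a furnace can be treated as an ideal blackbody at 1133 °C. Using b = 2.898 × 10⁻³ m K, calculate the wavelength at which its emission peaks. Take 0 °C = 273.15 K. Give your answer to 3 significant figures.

T = 1133 °C + 273.15 = 1406.15 K.
Wien's displacement law: λ_max = b/T = (2.898×10⁻³ m·K)/(1406.15 K) = 2.061×10⁻⁶ m.
That is 2.06×10³ nm, in the infrared range.

λ_max ≈ 2.06×10³ nm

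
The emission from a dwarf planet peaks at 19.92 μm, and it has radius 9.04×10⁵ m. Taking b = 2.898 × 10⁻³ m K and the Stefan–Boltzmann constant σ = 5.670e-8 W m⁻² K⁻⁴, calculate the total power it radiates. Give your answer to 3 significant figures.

Wien's law: T = b/λ_max = 2.898×10⁻³/1.992×10⁻⁵ = 145.482 K.
Surface area A = 4πR² = 4π(9.04×10⁵ m)² = 1.02694×10¹³ m².
Then P = σAT⁴ = 5.670×10⁻⁸×1.02694×10¹³×(145.482)⁴ = 2.61×10¹⁴ W.

P ≈ 2.61×10¹⁴ W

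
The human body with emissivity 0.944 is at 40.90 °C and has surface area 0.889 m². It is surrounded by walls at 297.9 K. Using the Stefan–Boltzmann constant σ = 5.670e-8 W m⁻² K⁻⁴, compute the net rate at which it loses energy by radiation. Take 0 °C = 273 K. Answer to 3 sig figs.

Net loss ≈ 87.2 W

T = 40.90 °C + 273 = 313.90 K.
Area A = 0.889 m².
Net radiated power P_net = εσA(T⁴ − T₀⁴) = 0.944×5.670×10⁻⁸×0.889×(313.90⁴ − 297.9⁴).
T⁴ − T₀⁴ = 9.70879×10⁹ − 7.87557×10⁹ = 1.83322×10⁹ K⁴, so P_net = 87.2 W.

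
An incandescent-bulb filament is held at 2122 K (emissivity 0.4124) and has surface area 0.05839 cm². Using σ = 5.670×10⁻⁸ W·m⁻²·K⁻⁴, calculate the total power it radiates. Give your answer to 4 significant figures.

Area A = 0.05839 cm² = 5.839×10⁻⁶ m².
P = εσAT⁴ = 0.4124 × 5.670×10⁻⁸ × 5.839×10⁻⁶ × (2122)⁴ = 2.768 W.

P ≈ 2.768 W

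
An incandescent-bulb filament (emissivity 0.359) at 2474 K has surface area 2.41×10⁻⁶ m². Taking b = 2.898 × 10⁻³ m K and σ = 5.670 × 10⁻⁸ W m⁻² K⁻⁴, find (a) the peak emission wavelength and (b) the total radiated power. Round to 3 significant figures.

(a) λ_max = b/T = 2.898×10⁻³/2474 = 1.171×10⁻⁶ m = 1.17×10³ nm.
Area A = 2.41×10⁻⁶ m².
(b) P = εσAT⁴ = 0.359×5.670×10⁻⁸×2.41×10⁻⁶×(2474)⁴ = 1.84 W.

λ_max ≈ 1.17×10³ nm; P ≈ 1.84 W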